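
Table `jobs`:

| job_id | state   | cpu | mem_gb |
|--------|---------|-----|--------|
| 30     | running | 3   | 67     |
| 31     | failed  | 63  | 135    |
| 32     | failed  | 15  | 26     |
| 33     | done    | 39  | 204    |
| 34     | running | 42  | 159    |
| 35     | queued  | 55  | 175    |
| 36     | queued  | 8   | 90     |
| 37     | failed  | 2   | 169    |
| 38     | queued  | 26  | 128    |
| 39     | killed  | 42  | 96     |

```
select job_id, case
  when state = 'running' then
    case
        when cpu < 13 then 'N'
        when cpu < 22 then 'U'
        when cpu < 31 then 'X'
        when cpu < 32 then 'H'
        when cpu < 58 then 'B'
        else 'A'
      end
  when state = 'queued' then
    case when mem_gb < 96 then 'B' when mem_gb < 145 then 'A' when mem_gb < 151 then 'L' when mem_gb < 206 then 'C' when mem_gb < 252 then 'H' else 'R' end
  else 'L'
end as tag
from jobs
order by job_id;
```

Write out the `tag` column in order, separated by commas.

N, L, L, L, B, C, B, L, A, L

job_id=30: state='running' → inner[cpu < 13] → N
job_id=31: state='failed' → outer ELSE → L
job_id=32: state='failed' → outer ELSE → L
job_id=33: state='done' → outer ELSE → L
job_id=34: state='running' → inner[cpu < 58] → B
job_id=35: state='queued' → inner[mem_gb < 206] → C
job_id=36: state='queued' → inner[mem_gb < 96] → B
job_id=37: state='failed' → outer ELSE → L
job_id=38: state='queued' → inner[mem_gb < 145] → A
job_id=39: state='killed' → outer ELSE → L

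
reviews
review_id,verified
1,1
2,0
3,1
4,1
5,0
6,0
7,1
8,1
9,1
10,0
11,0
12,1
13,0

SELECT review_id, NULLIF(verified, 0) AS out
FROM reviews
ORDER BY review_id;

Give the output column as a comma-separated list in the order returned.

review_id=1: verified=1 vs 0: differ → 1
review_id=2: verified=0 vs 0: equal → NULL
review_id=3: verified=1 vs 0: differ → 1
review_id=4: verified=1 vs 0: differ → 1
review_id=5: verified=0 vs 0: equal → NULL
review_id=6: verified=0 vs 0: equal → NULL
review_id=7: verified=1 vs 0: differ → 1
review_id=8: verified=1 vs 0: differ → 1
review_id=9: verified=1 vs 0: differ → 1
review_id=10: verified=0 vs 0: equal → NULL
review_id=11: verified=0 vs 0: equal → NULL
review_id=12: verified=1 vs 0: differ → 1
review_id=13: verified=0 vs 0: equal → NULL

1, NULL, 1, 1, NULL, NULL, 1, 1, 1, NULL, NULL, 1, NULL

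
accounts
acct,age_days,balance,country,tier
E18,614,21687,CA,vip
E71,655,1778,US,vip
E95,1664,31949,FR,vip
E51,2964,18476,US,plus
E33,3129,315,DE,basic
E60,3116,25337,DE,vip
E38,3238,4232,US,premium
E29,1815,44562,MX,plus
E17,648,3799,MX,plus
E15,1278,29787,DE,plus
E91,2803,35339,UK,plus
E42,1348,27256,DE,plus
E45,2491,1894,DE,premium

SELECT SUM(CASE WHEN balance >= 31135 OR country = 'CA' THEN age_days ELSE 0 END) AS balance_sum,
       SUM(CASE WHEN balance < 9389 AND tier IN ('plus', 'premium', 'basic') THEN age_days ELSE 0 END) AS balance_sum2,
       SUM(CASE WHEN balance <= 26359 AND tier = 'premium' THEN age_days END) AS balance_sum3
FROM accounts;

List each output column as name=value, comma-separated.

[balance_sum: balance >= 31135 OR country = 'CA']
acct=E18: ✓ → 614
acct=E71: ✗
acct=E95: ✓ → 1664
acct=E51: ✗
acct=E33: ✗
acct=E60: ✗
acct=E38: ✗
acct=E29: ✓ → 1815
acct=E17: ✗
acct=E15: ✗
acct=E91: ✓ → 2803
acct=E42: ✗
acct=E45: ✗
balance_sum = 614 + 1664 + 1815 + 2803 = 6896
—
[balance_sum2: balance < 9389 AND tier IN ('plus', 'premium', 'basic')]
acct=E18: ✗
acct=E71: ✗
acct=E95: ✗
acct=E51: ✗
acct=E33: ✓ → 3129
acct=E60: ✗
acct=E38: ✓ → 3238
acct=E29: ✗
acct=E17: ✓ → 648
acct=E15: ✗
acct=E91: ✗
acct=E42: ✗
acct=E45: ✓ → 2491
balance_sum2 = 3129 + 3238 + 648 + 2491 = 9506
—
[balance_sum3: balance <= 26359 AND tier = 'premium']
acct=E18: ✗
acct=E71: ✗
acct=E95: ✗
acct=E51: ✗
acct=E33: ✗
acct=E60: ✗
acct=E38: ✓ → 3238
acct=E29: ✗
acct=E17: ✗
acct=E15: ✗
acct=E91: ✗
acct=E42: ✗
acct=E45: ✓ → 2491
balance_sum3 = 3238 + 2491 = 5729

balance_sum=6896, balance_sum2=9506, balance_sum3=5729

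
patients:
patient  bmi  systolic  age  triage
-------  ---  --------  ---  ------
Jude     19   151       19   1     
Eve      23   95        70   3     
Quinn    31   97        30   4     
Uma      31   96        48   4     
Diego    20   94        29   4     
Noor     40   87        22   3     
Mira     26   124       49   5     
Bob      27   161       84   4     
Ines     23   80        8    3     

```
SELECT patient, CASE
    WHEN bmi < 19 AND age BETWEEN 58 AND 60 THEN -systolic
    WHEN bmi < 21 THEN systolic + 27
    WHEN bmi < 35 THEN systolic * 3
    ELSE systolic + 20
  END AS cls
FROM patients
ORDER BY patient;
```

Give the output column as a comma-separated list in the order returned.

483, 121, 285, 240, 178, 372, 107, 291, 288

patient=Bob: bmi < 35 → 483
patient=Diego: bmi < 21 → 121
patient=Eve: bmi < 35 → 285
patient=Ines: bmi < 35 → 240
patient=Jude: bmi < 21 → 178
patient=Mira: bmi < 35 → 372
patient=Noor: ELSE → 107
patient=Quinn: bmi < 35 → 291
patient=Uma: bmi < 35 → 288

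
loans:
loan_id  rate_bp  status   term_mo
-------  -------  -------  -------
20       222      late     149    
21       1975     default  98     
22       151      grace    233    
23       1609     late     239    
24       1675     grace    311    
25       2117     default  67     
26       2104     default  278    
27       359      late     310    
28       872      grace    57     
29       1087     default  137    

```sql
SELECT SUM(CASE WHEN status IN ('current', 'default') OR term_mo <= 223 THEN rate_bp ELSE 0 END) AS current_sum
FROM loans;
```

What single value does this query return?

loan_id=20: ✓ → 222
loan_id=21: ✓ → 1975
loan_id=22: ✗
loan_id=23: ✗
loan_id=24: ✗
loan_id=25: ✓ → 2117
loan_id=26: ✓ → 2104
loan_id=27: ✗
loan_id=28: ✓ → 872
loan_id=29: ✓ → 1087
current_sum = 222 + 1975 + 2117 + 2104 + 872 + 1087 = 8377

8377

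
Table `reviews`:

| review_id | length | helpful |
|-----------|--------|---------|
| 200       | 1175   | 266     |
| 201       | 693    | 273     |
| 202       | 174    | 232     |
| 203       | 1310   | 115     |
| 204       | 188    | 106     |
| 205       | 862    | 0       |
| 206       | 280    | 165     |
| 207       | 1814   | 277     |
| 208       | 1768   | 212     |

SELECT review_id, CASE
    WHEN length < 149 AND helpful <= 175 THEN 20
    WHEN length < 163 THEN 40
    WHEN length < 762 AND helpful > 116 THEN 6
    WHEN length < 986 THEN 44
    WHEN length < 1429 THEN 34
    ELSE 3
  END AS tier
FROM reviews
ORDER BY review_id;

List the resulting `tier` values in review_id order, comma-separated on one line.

review_id=200: length < 1429 → 34
review_id=201: length < 762 AND helpful > 116 → 6
review_id=202: length < 762 AND helpful > 116 → 6
review_id=203: length < 1429 → 34
review_id=204: length < 986 → 44
review_id=205: length < 986 → 44
review_id=206: length < 762 AND helpful > 116 → 6
review_id=207: ELSE → 3
review_id=208: ELSE → 3

34, 6, 6, 34, 44, 44, 6, 3, 3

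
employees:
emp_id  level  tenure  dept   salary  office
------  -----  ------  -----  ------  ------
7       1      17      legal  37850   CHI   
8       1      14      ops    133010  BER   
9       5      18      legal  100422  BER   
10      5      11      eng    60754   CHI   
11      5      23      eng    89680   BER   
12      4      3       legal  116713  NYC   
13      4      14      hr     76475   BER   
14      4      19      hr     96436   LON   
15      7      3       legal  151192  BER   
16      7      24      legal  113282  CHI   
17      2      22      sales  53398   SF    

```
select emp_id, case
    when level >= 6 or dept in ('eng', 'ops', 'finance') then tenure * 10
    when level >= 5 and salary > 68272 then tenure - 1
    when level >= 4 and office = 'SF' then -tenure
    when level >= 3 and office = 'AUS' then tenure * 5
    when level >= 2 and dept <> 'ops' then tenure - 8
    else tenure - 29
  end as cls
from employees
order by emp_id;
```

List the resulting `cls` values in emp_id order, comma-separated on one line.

-12, 140, 17, 110, 230, -5, 6, 11, 30, 240, 14

emp_id=7: ELSE → -12
emp_id=8: level >= 6 or dept in ('eng', 'ops', 'finance') → 140
emp_id=9: level >= 5 and salary > 68272 → 17
emp_id=10: level >= 6 or dept in ('eng', 'ops', 'finance') → 110
emp_id=11: level >= 6 or dept in ('eng', 'ops', 'finance') → 230
emp_id=12: level >= 2 and dept <> 'ops' → -5
emp_id=13: level >= 2 and dept <> 'ops' → 6
emp_id=14: level >= 2 and dept <> 'ops' → 11
emp_id=15: level >= 6 or dept in ('eng', 'ops', 'finance') → 30
emp_id=16: level >= 6 or dept in ('eng', 'ops', 'finance') → 240
emp_id=17: level >= 2 and dept <> 'ops' → 14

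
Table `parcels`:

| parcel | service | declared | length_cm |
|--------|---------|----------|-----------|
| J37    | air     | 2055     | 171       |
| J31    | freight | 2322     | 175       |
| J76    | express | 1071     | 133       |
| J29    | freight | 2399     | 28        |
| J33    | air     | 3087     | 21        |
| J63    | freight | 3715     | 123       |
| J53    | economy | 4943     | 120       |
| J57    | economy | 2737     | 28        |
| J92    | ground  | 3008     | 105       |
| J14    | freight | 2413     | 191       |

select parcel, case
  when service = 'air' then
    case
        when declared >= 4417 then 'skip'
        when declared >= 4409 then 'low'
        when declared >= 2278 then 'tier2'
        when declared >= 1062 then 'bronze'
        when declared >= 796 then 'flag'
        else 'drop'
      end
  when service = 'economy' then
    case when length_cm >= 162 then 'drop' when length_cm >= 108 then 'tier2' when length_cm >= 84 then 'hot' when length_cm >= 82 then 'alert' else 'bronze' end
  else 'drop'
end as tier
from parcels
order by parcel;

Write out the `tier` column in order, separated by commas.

parcel=J14: service='freight' → outer ELSE → drop
parcel=J29: service='freight' → outer ELSE → drop
parcel=J31: service='freight' → outer ELSE → drop
parcel=J33: service='air' → inner[declared >= 2278] → tier2
parcel=J37: service='air' → inner[declared >= 1062] → bronze
parcel=J53: service='economy' → inner[length_cm >= 108] → tier2
parcel=J57: service='economy' → inner[ELSE] → bronze
parcel=J63: service='freight' → outer ELSE → drop
parcel=J76: service='express' → outer ELSE → drop
parcel=J92: service='ground' → outer ELSE → drop

drop, drop, drop, tier2, bronze, tier2, bronze, drop, drop, drop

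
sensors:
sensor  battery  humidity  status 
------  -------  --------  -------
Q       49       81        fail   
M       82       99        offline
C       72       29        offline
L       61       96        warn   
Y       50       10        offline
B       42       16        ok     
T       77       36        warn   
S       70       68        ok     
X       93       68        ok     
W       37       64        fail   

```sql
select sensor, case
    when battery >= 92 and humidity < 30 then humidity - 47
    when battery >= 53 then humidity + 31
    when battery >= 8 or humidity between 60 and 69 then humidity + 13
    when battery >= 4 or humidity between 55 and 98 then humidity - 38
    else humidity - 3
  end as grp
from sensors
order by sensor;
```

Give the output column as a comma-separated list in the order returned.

29, 60, 127, 130, 94, 99, 67, 77, 99, 23

sensor=B: battery >= 8 or humidity between 60 and 69 → 29
sensor=C: battery >= 53 → 60
sensor=L: battery >= 53 → 127
sensor=M: battery >= 53 → 130
sensor=Q: battery >= 8 or humidity between 60 and 69 → 94
sensor=S: battery >= 53 → 99
sensor=T: battery >= 53 → 67
sensor=W: battery >= 8 or humidity between 60 and 69 → 77
sensor=X: battery >= 53 → 99
sensor=Y: battery >= 8 or humidity between 60 and 69 → 23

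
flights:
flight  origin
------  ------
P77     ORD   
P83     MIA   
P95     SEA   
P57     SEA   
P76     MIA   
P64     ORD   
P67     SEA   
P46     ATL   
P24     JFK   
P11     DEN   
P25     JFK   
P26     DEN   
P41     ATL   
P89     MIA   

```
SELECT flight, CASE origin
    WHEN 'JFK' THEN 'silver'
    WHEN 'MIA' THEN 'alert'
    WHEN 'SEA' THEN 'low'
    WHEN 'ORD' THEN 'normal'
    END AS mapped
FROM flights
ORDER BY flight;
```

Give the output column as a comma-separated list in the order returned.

NULL, silver, silver, NULL, NULL, NULL, low, normal, low, alert, normal, alert, alert, low

flight=P11: (no match → NULL) → NULL
flight=P24: origin='JFK' → silver
flight=P25: origin='JFK' → silver
flight=P26: (no match → NULL) → NULL
flight=P41: (no match → NULL) → NULL
flight=P46: (no match → NULL) → NULL
flight=P57: origin='SEA' → low
flight=P64: origin='ORD' → normal
flight=P67: origin='SEA' → low
flight=P76: origin='MIA' → alert
flight=P77: origin='ORD' → normal
flight=P83: origin='MIA' → alert
flight=P89: origin='MIA' → alert
flight=P95: origin='SEA' → low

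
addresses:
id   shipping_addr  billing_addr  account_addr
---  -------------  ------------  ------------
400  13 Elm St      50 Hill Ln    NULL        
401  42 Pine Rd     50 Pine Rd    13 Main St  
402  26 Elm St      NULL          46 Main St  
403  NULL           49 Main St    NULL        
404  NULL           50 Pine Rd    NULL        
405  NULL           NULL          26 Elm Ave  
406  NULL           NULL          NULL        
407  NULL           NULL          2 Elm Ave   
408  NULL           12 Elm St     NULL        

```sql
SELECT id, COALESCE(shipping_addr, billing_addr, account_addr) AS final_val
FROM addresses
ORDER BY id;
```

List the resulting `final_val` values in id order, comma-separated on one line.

id=400: shipping_addr=13 Elm St → 13 Elm St
id=401: shipping_addr=42 Pine Rd → 42 Pine Rd
id=402: shipping_addr=26 Elm St → 26 Elm St
id=403: shipping_addr=NULL, billing_addr=49 Main St → 49 Main St
id=404: shipping_addr=NULL, billing_addr=50 Pine Rd → 50 Pine Rd
id=405: shipping_addr=NULL, billing_addr=NULL, account_addr=26 Elm Ave → 26 Elm Ave
id=406: shipping_addr=NULL, billing_addr=NULL, account_addr=NULL (all NULL) → NULL
id=407: shipping_addr=NULL, billing_addr=NULL, account_addr=2 Elm Ave → 2 Elm Ave
id=408: shipping_addr=NULL, billing_addr=12 Elm St → 12 Elm St

13 Elm St, 42 Pine Rd, 26 Elm St, 49 Main St, 50 Pine Rd, 26 Elm Ave, NULL, 2 Elm Ave, 12 Elm St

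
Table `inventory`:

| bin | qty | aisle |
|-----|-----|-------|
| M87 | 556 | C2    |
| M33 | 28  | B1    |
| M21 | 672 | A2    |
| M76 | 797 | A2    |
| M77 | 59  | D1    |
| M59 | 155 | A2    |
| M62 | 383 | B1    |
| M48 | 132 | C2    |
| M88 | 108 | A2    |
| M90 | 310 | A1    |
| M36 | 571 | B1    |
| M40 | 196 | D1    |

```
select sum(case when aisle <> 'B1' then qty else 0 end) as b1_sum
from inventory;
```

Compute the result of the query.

bin=M87: ✓ → 556
bin=M33: ✗
bin=M21: ✓ → 672
bin=M76: ✓ → 797
bin=M77: ✓ → 59
bin=M59: ✓ → 155
bin=M62: ✗
bin=M48: ✓ → 132
bin=M88: ✓ → 108
bin=M90: ✓ → 310
bin=M36: ✗
bin=M40: ✓ → 196
b1_sum = 556 + 672 + 797 + 59 + 155 + 132 + 108 + 310 + 196 = 2985

2985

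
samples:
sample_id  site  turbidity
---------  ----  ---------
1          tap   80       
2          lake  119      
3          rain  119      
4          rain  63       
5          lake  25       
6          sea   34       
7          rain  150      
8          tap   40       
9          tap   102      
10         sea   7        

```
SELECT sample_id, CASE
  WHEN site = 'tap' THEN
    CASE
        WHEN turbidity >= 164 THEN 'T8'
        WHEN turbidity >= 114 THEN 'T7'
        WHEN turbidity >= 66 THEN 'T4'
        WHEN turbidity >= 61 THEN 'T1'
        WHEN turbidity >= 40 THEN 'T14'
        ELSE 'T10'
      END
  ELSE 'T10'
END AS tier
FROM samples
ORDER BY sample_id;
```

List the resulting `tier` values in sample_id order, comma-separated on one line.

T4, T10, T10, T10, T10, T10, T10, T14, T4, T10

sample_id=1: site='tap' → inner[turbidity >= 66] → T4
sample_id=2: site='lake' → outer ELSE → T10
sample_id=3: site='rain' → outer ELSE → T10
sample_id=4: site='rain' → outer ELSE → T10
sample_id=5: site='lake' → outer ELSE → T10
sample_id=6: site='sea' → outer ELSE → T10
sample_id=7: site='rain' → outer ELSE → T10
sample_id=8: site='tap' → inner[turbidity >= 40] → T14
sample_id=9: site='tap' → inner[turbidity >= 66] → T4
sample_id=10: site='sea' → outer ELSE → T10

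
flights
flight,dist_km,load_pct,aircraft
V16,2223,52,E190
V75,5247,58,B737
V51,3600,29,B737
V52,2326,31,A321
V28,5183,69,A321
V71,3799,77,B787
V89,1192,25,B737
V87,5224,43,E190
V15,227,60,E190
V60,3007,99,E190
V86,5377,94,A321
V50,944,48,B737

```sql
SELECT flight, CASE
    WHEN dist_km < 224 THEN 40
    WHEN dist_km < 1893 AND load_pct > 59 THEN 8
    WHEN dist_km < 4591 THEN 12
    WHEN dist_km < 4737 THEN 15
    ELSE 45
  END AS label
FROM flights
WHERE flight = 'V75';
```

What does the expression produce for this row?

45

flight = V75: dist_km=5247, load_pct=58, aircraft=B737.
dist_km < 224 → false
dist_km < 1893 AND load_pct > 59 → false
dist_km < 4591 → false
dist_km < 4737 → false
No prior WHEN matched → ELSE → 45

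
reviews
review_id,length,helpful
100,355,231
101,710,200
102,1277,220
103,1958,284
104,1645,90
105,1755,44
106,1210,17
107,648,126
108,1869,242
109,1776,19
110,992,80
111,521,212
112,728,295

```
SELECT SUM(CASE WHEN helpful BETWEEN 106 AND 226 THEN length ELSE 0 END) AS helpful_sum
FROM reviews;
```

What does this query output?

review_id=100: ✗
review_id=101: ✓ → 710
review_id=102: ✓ → 1277
review_id=103: ✗
review_id=104: ✗
review_id=105: ✗
review_id=106: ✗
review_id=107: ✓ → 648
review_id=108: ✗
review_id=109: ✗
review_id=110: ✗
review_id=111: ✓ → 521
review_id=112: ✗
helpful_sum = 710 + 1277 + 648 + 521 = 3156

3156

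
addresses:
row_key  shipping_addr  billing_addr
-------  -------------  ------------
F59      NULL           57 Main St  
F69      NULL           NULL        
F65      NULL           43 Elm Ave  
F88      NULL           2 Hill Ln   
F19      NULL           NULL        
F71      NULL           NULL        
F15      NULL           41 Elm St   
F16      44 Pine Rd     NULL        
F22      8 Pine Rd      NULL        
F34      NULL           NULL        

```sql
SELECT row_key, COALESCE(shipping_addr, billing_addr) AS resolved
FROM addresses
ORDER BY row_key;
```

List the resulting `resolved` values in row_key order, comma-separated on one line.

41 Elm St, 44 Pine Rd, NULL, 8 Pine Rd, NULL, 57 Main St, 43 Elm Ave, NULL, NULL, 2 Hill Ln

row_key=F15: shipping_addr=NULL, billing_addr=41 Elm St → 41 Elm St
row_key=F16: shipping_addr=44 Pine Rd → 44 Pine Rd
row_key=F19: shipping_addr=NULL, billing_addr=NULL (all NULL) → NULL
row_key=F22: shipping_addr=8 Pine Rd → 8 Pine Rd
row_key=F34: shipping_addr=NULL, billing_addr=NULL (all NULL) → NULL
row_key=F59: shipping_addr=NULL, billing_addr=57 Main St → 57 Main St
row_key=F65: shipping_addr=NULL, billing_addr=43 Elm Ave → 43 Elm Ave
row_key=F69: shipping_addr=NULL, billing_addr=NULL (all NULL) → NULL
row_key=F71: shipping_addr=NULL, billing_addr=NULL (all NULL) → NULL
row_key=F88: shipping_addr=NULL, billing_addr=2 Hill Ln → 2 Hill Ln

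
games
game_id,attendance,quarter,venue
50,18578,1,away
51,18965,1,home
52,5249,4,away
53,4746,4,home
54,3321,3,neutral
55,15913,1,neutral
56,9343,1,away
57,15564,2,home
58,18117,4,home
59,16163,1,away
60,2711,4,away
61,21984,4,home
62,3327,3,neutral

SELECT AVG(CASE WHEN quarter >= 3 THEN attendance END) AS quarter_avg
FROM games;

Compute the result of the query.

game_id=50: ✗
game_id=51: ✗
game_id=52: ✓ → 5249
game_id=53: ✓ → 4746
game_id=54: ✓ → 3321
game_id=55: ✗
game_id=56: ✗
game_id=57: ✗
game_id=58: ✓ → 18117
game_id=59: ✗
game_id=60: ✓ → 2711
game_id=61: ✓ → 21984
game_id=62: ✓ → 3327
quarter_avg = (5249 + 4746 + 3321 + 18117 + 2711 + 21984 + 3327) / 7 = 8493.5714285714

8493.5714285714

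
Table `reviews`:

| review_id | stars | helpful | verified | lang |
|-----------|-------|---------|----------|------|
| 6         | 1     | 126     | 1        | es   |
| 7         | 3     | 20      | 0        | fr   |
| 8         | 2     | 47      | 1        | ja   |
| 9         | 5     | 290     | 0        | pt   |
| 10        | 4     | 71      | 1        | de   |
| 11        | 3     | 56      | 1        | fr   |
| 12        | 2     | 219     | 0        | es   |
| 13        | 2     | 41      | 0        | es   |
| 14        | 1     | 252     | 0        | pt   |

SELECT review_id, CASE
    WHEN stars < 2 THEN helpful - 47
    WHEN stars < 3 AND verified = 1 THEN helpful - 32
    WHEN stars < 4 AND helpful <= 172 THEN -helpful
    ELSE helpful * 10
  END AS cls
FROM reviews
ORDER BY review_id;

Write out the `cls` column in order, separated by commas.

79, -20, 15, 2900, 710, -56, 2190, -41, 205

review_id=6: stars < 2 → 79
review_id=7: stars < 4 AND helpful <= 172 → -20
review_id=8: stars < 3 AND verified = 1 → 15
review_id=9: ELSE → 2900
review_id=10: ELSE → 710
review_id=11: stars < 4 AND helpful <= 172 → -56
review_id=12: ELSE → 2190
review_id=13: stars < 4 AND helpful <= 172 → -41
review_id=14: stars < 2 → 205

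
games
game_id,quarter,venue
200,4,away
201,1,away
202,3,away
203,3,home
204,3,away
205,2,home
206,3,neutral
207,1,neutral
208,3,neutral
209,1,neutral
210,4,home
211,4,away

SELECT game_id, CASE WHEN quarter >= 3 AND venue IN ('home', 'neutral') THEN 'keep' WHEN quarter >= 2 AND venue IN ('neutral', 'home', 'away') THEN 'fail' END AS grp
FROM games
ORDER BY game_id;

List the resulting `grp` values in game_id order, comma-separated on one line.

fail, NULL, fail, keep, fail, fail, keep, NULL, keep, NULL, keep, fail

game_id=200: quarter >= 2 AND venue IN ('neutral', 'home', 'away') → fail
game_id=201: (no match → NULL) → NULL
game_id=202: quarter >= 2 AND venue IN ('neutral', 'home', 'away') → fail
game_id=203: quarter >= 3 AND venue IN ('home', 'neutral') → keep
game_id=204: quarter >= 2 AND venue IN ('neutral', 'home', 'away') → fail
game_id=205: quarter >= 2 AND venue IN ('neutral', 'home', 'away') → fail
game_id=206: quarter >= 3 AND venue IN ('home', 'neutral') → keep
game_id=207: (no match → NULL) → NULL
game_id=208: quarter >= 3 AND venue IN ('home', 'neutral') → keep
game_id=209: (no match → NULL) → NULL
game_id=210: quarter >= 3 AND venue IN ('home', 'neutral') → keep
game_id=211: quarter >= 2 AND venue IN ('neutral', 'home', 'away') → fail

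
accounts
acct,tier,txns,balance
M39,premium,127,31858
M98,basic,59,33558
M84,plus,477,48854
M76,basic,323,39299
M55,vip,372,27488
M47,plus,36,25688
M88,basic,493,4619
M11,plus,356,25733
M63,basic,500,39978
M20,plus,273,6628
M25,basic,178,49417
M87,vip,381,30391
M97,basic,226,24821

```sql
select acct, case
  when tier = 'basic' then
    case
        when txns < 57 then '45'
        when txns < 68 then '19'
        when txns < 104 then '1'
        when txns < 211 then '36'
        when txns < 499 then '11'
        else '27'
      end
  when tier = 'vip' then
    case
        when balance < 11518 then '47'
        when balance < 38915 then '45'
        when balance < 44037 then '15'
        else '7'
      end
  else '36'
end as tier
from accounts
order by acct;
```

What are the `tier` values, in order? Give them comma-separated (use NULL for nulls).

acct=M11: tier='plus' → outer ELSE → 36
acct=M20: tier='plus' → outer ELSE → 36
acct=M25: tier='basic' → inner[txns < 211] → 36
acct=M39: tier='premium' → outer ELSE → 36
acct=M47: tier='plus' → outer ELSE → 36
acct=M55: tier='vip' → inner[balance < 38915] → 45
acct=M63: tier='basic' → inner[ELSE] → 27
acct=M76: tier='basic' → inner[txns < 499] → 11
acct=M84: tier='plus' → outer ELSE → 36
acct=M87: tier='vip' → inner[balance < 38915] → 45
acct=M88: tier='basic' → inner[txns < 499] → 11
acct=M97: tier='basic' → inner[txns < 499] → 11
acct=M98: tier='basic' → inner[txns < 68] → 19

36, 36, 36, 36, 36, 45, 27, 11, 36, 45, 11, 11, 19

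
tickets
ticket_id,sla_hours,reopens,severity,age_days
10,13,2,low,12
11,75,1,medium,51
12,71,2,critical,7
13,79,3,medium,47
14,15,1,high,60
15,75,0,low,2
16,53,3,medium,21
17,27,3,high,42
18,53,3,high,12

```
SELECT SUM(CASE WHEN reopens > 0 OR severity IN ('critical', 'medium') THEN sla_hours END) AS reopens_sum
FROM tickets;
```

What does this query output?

ticket_id=10: ✓ → 13
ticket_id=11: ✓ → 75
ticket_id=12: ✓ → 71
ticket_id=13: ✓ → 79
ticket_id=14: ✓ → 15
ticket_id=15: ✗
ticket_id=16: ✓ → 53
ticket_id=17: ✓ → 27
ticket_id=18: ✓ → 53
reopens_sum = 13 + 75 + 71 + 79 + 15 + 53 + 27 + 53 = 386

386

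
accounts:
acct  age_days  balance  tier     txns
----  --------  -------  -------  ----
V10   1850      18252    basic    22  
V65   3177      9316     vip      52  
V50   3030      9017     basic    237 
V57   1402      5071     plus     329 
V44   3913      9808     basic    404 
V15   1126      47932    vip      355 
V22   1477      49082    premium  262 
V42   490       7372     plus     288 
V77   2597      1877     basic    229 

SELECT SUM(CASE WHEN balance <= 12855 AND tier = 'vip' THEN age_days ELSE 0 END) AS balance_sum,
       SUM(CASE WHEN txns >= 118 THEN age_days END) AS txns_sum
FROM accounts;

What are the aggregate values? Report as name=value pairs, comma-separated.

balance_sum=3177, txns_sum=14035

[balance_sum: balance <= 12855 AND tier = 'vip']
acct=V10: ✗
acct=V65: ✓ → 3177
acct=V50: ✗
acct=V57: ✗
acct=V44: ✗
acct=V15: ✗
acct=V22: ✗
acct=V42: ✗
acct=V77: ✗
balance_sum = 3177
—
[txns_sum: txns >= 118]
acct=V10: ✗
acct=V65: ✗
acct=V50: ✓ → 3030
acct=V57: ✓ → 1402
acct=V44: ✓ → 3913
acct=V15: ✓ → 1126
acct=V22: ✓ → 1477
acct=V42: ✓ → 490
acct=V77: ✓ → 2597
txns_sum = 3030 + 1402 + 3913 + 1126 + 1477 + 490 + 2597 = 14035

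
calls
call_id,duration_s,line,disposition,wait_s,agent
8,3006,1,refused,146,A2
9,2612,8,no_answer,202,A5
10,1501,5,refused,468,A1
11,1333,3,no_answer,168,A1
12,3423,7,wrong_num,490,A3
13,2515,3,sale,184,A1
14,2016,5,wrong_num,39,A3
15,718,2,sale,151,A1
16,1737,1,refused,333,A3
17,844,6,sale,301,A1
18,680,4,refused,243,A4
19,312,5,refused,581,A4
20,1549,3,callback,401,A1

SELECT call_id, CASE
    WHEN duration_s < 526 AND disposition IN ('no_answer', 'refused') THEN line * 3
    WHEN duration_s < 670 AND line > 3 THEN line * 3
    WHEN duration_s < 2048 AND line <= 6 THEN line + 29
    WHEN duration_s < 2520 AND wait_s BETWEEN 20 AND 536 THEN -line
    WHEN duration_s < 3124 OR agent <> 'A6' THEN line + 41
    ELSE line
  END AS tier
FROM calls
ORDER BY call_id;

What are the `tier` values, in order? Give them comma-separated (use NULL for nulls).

42, 49, 34, 32, 48, -3, 34, 31, 30, 35, 33, 15, 32

call_id=8: duration_s < 3124 OR agent <> 'A6' → 42
call_id=9: duration_s < 3124 OR agent <> 'A6' → 49
call_id=10: duration_s < 2048 AND line <= 6 → 34
call_id=11: duration_s < 2048 AND line <= 6 → 32
call_id=12: duration_s < 3124 OR agent <> 'A6' → 48
call_id=13: duration_s < 2520 AND wait_s BETWEEN 20 AND 536 → -3
call_id=14: duration_s < 2048 AND line <= 6 → 34
call_id=15: duration_s < 2048 AND line <= 6 → 31
call_id=16: duration_s < 2048 AND line <= 6 → 30
call_id=17: duration_s < 2048 AND line <= 6 → 35
call_id=18: duration_s < 2048 AND line <= 6 → 33
call_id=19: duration_s < 526 AND disposition IN ('no_answer', 'refused') → 15
call_id=20: duration_s < 2048 AND line <= 6 → 32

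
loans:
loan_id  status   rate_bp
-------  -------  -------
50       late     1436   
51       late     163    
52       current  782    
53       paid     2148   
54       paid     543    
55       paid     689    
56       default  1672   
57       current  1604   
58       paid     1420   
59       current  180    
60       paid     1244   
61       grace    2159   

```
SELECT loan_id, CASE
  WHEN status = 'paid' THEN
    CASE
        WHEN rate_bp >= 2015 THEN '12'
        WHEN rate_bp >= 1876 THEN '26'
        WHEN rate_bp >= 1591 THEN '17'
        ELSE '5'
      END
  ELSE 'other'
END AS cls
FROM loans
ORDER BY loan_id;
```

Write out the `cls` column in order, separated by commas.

other, other, other, 12, 5, 5, other, other, 5, other, 5, other

loan_id=50: status='late' → outer ELSE → other
loan_id=51: status='late' → outer ELSE → other
loan_id=52: status='current' → outer ELSE → other
loan_id=53: status='paid' → inner[rate_bp >= 2015] → 12
loan_id=54: status='paid' → inner[ELSE] → 5
loan_id=55: status='paid' → inner[ELSE] → 5
loan_id=56: status='default' → outer ELSE → other
loan_id=57: status='current' → outer ELSE → other
loan_id=58: status='paid' → inner[ELSE] → 5
loan_id=59: status='current' → outer ELSE → other
loan_id=60: status='paid' → inner[ELSE] → 5
loan_id=61: status='grace' → outer ELSE → other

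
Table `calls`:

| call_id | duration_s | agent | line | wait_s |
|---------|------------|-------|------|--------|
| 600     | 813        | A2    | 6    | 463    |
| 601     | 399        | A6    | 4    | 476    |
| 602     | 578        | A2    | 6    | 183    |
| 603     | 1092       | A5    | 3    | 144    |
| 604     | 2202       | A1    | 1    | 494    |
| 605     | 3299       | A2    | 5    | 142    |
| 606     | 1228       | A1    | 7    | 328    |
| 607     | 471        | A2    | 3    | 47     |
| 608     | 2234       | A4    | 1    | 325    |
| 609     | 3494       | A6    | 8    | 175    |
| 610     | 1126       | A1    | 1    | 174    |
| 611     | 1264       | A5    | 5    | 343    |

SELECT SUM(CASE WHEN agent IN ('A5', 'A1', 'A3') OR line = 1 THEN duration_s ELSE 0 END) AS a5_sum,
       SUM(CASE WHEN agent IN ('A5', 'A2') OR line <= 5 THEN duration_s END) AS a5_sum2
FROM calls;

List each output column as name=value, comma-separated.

[a5_sum: agent IN ('A5', 'A1', 'A3') OR line = 1]
call_id=600: ✗
call_id=601: ✗
call_id=602: ✗
call_id=603: ✓ → 1092
call_id=604: ✓ → 2202
call_id=605: ✗
call_id=606: ✓ → 1228
call_id=607: ✗
call_id=608: ✓ → 2234
call_id=609: ✗
call_id=610: ✓ → 1126
call_id=611: ✓ → 1264
a5_sum = 1092 + 2202 + 1228 + 2234 + 1126 + 1264 = 9146
—
[a5_sum2: agent IN ('A5', 'A2') OR line <= 5]
call_id=600: ✓ → 813
call_id=601: ✓ → 399
call_id=602: ✓ → 578
call_id=603: ✓ → 1092
call_id=604: ✓ → 2202
call_id=605: ✓ → 3299
call_id=606: ✗
call_id=607: ✓ → 471
call_id=608: ✓ → 2234
call_id=609: ✗
call_id=610: ✓ → 1126
call_id=611: ✓ → 1264
a5_sum2 = 813 + 399 + 578 + 1092 + 2202 + 3299 + 471 + 2234 + 1126 + 1264 = 13478

a5_sum=9146, a5_sum2=13478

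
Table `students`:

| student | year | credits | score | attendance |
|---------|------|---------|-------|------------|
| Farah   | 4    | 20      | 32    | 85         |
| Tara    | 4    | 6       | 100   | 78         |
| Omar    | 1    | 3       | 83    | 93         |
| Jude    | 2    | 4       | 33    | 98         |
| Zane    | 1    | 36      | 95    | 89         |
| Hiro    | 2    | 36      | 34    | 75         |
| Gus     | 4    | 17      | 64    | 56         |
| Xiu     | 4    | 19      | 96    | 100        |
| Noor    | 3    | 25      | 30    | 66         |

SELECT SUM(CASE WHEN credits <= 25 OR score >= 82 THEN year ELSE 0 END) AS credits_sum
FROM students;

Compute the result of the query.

23

student=Farah: ✓ → 4
student=Tara: ✓ → 4
student=Omar: ✓ → 1
student=Jude: ✓ → 2
student=Zane: ✓ → 1
student=Hiro: ✗
student=Gus: ✓ → 4
student=Xiu: ✓ → 4
student=Noor: ✓ → 3
credits_sum = 4 + 4 + 1 + 2 + 1 + 4 + 4 + 3 = 23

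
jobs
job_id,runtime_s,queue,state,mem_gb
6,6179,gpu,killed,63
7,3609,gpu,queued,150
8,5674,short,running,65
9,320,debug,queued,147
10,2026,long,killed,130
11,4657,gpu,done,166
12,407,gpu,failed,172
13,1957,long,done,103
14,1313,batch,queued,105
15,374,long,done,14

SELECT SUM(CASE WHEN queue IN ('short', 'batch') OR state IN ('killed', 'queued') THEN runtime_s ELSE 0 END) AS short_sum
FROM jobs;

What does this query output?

job_id=6: ✓ → 6179
job_id=7: ✓ → 3609
job_id=8: ✓ → 5674
job_id=9: ✓ → 320
job_id=10: ✓ → 2026
job_id=11: ✗
job_id=12: ✗
job_id=13: ✗
job_id=14: ✓ → 1313
job_id=15: ✗
short_sum = 6179 + 3609 + 5674 + 320 + 2026 + 1313 = 19121

19121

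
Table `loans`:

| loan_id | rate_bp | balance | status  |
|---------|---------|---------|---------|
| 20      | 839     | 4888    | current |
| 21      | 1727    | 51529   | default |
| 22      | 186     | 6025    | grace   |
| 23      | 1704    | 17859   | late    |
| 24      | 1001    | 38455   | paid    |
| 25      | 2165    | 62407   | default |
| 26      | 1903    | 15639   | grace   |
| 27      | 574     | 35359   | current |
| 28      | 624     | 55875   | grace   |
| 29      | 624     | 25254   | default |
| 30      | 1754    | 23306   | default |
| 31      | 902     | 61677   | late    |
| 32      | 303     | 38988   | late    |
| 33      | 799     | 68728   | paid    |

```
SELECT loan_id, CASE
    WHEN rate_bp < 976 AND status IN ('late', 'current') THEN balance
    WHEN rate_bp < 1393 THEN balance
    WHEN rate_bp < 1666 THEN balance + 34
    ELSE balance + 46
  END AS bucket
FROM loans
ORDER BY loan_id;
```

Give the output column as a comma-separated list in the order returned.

loan_id=20: rate_bp < 976 AND status IN ('late', 'current') → 4888
loan_id=21: ELSE → 51575
loan_id=22: rate_bp < 1393 → 6025
loan_id=23: ELSE → 17905
loan_id=24: rate_bp < 1393 → 38455
loan_id=25: ELSE → 62453
loan_id=26: ELSE → 15685
loan_id=27: rate_bp < 976 AND status IN ('late', 'current') → 35359
loan_id=28: rate_bp < 1393 → 55875
loan_id=29: rate_bp < 1393 → 25254
loan_id=30: ELSE → 23352
loan_id=31: rate_bp < 976 AND status IN ('late', 'current') → 61677
loan_id=32: rate_bp < 976 AND status IN ('late', 'current') → 38988
loan_id=33: rate_bp < 1393 → 68728

4888, 51575, 6025, 17905, 38455, 62453, 15685, 35359, 55875, 25254, 23352, 61677, 38988, 68728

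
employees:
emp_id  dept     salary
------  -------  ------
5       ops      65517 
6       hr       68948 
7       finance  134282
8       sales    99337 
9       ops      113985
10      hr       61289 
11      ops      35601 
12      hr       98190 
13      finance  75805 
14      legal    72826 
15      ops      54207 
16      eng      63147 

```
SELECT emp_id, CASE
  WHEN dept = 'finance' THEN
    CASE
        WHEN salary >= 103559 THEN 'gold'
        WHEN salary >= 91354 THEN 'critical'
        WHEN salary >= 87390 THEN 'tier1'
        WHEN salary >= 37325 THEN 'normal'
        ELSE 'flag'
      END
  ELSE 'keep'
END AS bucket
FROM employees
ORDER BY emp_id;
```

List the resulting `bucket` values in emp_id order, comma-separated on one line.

keep, keep, gold, keep, keep, keep, keep, keep, normal, keep, keep, keep

emp_id=5: dept='ops' → outer ELSE → keep
emp_id=6: dept='hr' → outer ELSE → keep
emp_id=7: dept='finance' → inner[salary >= 103559] → gold
emp_id=8: dept='sales' → outer ELSE → keep
emp_id=9: dept='ops' → outer ELSE → keep
emp_id=10: dept='hr' → outer ELSE → keep
emp_id=11: dept='ops' → outer ELSE → keep
emp_id=12: dept='hr' → outer ELSE → keep
emp_id=13: dept='finance' → inner[salary >= 37325] → normal
emp_id=14: dept='legal' → outer ELSE → keep
emp_id=15: dept='ops' → outer ELSE → keep
emp_id=16: dept='eng' → outer ELSE → keep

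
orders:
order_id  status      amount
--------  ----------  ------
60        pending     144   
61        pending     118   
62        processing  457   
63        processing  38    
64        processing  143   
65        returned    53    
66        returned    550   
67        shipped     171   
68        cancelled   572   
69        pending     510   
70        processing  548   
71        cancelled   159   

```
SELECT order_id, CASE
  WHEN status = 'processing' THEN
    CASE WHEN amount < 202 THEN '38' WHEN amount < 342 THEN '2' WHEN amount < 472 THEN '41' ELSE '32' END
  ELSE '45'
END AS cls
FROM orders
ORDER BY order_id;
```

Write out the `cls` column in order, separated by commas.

order_id=60: status='pending' → outer ELSE → 45
order_id=61: status='pending' → outer ELSE → 45
order_id=62: status='processing' → inner[amount < 472] → 41
order_id=63: status='processing' → inner[amount < 202] → 38
order_id=64: status='processing' → inner[amount < 202] → 38
order_id=65: status='returned' → outer ELSE → 45
order_id=66: status='returned' → outer ELSE → 45
order_id=67: status='shipped' → outer ELSE → 45
order_id=68: status='cancelled' → outer ELSE → 45
order_id=69: status='pending' → outer ELSE → 45
order_id=70: status='processing' → inner[ELSE] → 32
order_id=71: status='cancelled' → outer ELSE → 45

45, 45, 41, 38, 38, 45, 45, 45, 45, 45, 32, 45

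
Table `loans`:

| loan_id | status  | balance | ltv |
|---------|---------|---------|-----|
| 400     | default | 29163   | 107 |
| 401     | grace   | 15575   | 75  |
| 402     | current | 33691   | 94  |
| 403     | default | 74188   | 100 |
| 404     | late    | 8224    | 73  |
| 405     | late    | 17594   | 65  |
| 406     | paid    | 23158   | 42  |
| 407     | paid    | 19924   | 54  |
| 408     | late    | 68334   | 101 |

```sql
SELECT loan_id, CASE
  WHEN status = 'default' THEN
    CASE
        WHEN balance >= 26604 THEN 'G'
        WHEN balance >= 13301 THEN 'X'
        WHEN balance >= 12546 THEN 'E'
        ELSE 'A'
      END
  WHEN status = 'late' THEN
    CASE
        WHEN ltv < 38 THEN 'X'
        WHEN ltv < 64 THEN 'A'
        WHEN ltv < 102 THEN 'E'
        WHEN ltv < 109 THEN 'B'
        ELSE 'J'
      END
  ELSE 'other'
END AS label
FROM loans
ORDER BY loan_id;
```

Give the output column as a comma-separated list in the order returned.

loan_id=400: status='default' → inner[balance >= 26604] → G
loan_id=401: status='grace' → outer ELSE → other
loan_id=402: status='current' → outer ELSE → other
loan_id=403: status='default' → inner[balance >= 26604] → G
loan_id=404: status='late' → inner[ltv < 102] → E
loan_id=405: status='late' → inner[ltv < 102] → E
loan_id=406: status='paid' → outer ELSE → other
loan_id=407: status='paid' → outer ELSE → other
loan_id=408: status='late' → inner[ltv < 102] → E

G, other, other, G, E, E, other, other, E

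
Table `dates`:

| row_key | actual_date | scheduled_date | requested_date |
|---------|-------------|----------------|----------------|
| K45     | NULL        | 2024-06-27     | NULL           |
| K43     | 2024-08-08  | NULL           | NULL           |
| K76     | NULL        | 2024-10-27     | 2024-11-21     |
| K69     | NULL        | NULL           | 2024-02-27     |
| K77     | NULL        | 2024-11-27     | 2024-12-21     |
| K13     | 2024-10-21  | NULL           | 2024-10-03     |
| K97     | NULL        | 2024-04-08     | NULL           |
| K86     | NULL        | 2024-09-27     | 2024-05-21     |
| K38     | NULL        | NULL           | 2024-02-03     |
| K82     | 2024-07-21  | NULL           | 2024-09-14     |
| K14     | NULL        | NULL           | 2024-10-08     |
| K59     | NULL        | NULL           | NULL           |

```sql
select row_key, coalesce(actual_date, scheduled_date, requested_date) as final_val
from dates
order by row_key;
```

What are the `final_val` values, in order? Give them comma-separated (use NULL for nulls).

row_key=K13: actual_date=2024-10-21 → 2024-10-21
row_key=K14: actual_date=NULL, scheduled_date=NULL, requested_date=2024-10-08 → 2024-10-08
row_key=K38: actual_date=NULL, scheduled_date=NULL, requested_date=2024-02-03 → 2024-02-03
row_key=K43: actual_date=2024-08-08 → 2024-08-08
row_key=K45: actual_date=NULL, scheduled_date=2024-06-27 → 2024-06-27
row_key=K59: actual_date=NULL, scheduled_date=NULL, requested_date=NULL (all NULL) → NULL
row_key=K69: actual_date=NULL, scheduled_date=NULL, requested_date=2024-02-27 → 2024-02-27
row_key=K76: actual_date=NULL, scheduled_date=2024-10-27 → 2024-10-27
row_key=K77: actual_date=NULL, scheduled_date=2024-11-27 → 2024-11-27
row_key=K82: actual_date=2024-07-21 → 2024-07-21
row_key=K86: actual_date=NULL, scheduled_date=2024-09-27 → 2024-09-27
row_key=K97: actual_date=NULL, scheduled_date=2024-04-08 → 2024-04-08

2024-10-21, 2024-10-08, 2024-02-03, 2024-08-08, 2024-06-27, NULL, 2024-02-27, 2024-10-27, 2024-11-27, 2024-07-21, 2024-09-27, 2024-04-08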